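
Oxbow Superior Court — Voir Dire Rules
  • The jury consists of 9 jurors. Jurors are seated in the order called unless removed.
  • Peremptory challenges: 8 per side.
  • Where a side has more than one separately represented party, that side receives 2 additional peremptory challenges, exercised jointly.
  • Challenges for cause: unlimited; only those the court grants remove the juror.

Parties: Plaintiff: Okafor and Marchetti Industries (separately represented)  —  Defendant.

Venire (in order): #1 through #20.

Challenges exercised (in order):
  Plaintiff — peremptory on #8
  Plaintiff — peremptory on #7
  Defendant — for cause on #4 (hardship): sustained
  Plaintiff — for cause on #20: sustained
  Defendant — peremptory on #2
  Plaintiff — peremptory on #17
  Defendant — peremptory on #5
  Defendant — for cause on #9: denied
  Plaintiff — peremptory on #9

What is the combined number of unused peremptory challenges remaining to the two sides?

Plaintiff allotment: 8 base + 2 multi-party = 10. Defendant allotment: 8.
Plaintiff peremptories used: #8, #7, #17, #9 — 4 (the for-cause on #20 doesn't count).
Defendant peremptories used: #2, #5 — 2 (for-cause on #4, #9 don't count).
Remaining: (10 − 4) + (8 − 2) = 12.

12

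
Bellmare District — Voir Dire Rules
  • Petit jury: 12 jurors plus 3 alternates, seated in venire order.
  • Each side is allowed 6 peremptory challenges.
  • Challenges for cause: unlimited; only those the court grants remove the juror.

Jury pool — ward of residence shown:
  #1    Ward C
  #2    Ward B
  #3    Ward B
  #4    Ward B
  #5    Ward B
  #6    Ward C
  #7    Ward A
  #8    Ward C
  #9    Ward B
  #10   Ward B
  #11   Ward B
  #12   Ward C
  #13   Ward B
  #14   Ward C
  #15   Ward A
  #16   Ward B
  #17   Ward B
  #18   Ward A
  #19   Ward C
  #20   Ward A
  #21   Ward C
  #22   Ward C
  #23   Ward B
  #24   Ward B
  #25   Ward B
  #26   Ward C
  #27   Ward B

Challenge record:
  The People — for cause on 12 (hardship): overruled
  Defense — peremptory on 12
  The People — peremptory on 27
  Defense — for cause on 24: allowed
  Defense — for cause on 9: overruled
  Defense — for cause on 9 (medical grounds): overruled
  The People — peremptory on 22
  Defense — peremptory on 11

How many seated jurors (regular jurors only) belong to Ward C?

Removed: #11, #12, #22, #24, #27.
Seated jurors 1–12: #1, #2, #3, #4, #5, #6, #7, #8, #9, #10, #13, #14 (alternates #15, #16, #17 not counted).
Of those, in Ward C: #1, #6, #8, #14 → 4.

4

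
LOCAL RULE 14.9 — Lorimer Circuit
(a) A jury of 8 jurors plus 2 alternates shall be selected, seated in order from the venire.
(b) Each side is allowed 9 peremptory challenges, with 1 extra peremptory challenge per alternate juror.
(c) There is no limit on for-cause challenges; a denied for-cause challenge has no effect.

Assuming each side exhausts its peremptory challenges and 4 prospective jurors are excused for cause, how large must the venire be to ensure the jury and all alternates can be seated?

36

Seats to fill: 8 + 2 alternates = 10.
Peremptories: 9 + 1×2 = 11 per side × 2 sides = 22.
For-cause removals: 4.
Minimum venire: 10 + 22 + 4 = 36.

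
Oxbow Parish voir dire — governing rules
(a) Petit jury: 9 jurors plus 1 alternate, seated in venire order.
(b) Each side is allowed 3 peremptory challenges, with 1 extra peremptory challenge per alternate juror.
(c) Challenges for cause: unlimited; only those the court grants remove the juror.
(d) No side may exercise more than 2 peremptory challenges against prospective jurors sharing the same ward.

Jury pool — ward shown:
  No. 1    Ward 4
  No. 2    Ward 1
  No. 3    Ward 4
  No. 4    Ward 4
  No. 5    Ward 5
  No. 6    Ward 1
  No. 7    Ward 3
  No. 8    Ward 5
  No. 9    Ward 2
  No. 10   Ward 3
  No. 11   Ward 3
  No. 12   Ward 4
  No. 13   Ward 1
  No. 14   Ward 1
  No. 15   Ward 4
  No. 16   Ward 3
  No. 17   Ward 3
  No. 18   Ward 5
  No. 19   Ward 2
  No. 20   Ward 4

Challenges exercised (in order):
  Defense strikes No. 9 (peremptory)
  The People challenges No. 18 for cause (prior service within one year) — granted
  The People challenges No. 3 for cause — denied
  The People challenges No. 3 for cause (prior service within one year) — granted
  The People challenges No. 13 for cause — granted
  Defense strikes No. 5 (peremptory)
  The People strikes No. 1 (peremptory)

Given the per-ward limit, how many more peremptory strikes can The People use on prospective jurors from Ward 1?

The People peremptories so far: #1 — 1 of 4 used, 3 left overall.
Against Ward 1: none yet — per-ward cap 2 leaves 2.
Binding limit: min(3, 2) = 2.

2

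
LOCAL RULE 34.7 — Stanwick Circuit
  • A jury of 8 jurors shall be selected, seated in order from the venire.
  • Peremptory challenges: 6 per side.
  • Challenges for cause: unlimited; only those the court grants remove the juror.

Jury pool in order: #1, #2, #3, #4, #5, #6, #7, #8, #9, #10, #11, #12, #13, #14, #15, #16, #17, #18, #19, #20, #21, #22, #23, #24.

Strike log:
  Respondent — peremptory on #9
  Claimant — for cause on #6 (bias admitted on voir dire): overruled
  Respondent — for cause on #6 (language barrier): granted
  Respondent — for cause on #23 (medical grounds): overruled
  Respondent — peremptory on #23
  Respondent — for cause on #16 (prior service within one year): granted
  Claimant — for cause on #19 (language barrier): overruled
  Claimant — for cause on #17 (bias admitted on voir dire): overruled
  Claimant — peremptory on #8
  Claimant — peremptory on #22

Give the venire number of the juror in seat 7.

Removed: #6, #8, #9, #16, #22, #23. (#17, #19 stay — for-cause denied.)
Seating in order: seats 1–8 → #1, #2, #3, #4, #5, #7, #10, #11.
So seat 7 is #10.

10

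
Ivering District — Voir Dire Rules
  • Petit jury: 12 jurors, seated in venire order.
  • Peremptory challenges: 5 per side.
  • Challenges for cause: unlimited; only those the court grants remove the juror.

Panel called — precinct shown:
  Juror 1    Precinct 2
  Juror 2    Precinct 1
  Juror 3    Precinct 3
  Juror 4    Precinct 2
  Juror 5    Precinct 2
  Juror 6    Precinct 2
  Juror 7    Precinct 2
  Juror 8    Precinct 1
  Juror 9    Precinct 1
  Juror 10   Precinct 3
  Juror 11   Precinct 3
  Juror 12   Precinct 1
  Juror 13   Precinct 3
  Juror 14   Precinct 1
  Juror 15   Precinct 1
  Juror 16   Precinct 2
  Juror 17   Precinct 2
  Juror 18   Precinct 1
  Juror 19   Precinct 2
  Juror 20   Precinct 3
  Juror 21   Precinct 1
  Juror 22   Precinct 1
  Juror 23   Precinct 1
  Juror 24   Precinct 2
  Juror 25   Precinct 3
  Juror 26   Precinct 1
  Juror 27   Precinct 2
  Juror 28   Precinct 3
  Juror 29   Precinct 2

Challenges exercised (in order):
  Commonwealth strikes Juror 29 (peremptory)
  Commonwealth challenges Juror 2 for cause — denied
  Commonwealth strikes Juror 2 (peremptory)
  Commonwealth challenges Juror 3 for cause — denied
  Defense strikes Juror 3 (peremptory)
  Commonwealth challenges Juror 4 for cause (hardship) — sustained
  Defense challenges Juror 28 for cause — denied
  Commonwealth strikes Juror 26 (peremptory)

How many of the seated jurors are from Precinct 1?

5

Removed: #2, #3, #4, #26, #29.
Seated jurors 1–12: #1, #5, #6, #7, #8, #9, #10, #11, #12, #13, #14, #15.
Of those, in Precinct 1: #8, #9, #12, #14, #15 → 5.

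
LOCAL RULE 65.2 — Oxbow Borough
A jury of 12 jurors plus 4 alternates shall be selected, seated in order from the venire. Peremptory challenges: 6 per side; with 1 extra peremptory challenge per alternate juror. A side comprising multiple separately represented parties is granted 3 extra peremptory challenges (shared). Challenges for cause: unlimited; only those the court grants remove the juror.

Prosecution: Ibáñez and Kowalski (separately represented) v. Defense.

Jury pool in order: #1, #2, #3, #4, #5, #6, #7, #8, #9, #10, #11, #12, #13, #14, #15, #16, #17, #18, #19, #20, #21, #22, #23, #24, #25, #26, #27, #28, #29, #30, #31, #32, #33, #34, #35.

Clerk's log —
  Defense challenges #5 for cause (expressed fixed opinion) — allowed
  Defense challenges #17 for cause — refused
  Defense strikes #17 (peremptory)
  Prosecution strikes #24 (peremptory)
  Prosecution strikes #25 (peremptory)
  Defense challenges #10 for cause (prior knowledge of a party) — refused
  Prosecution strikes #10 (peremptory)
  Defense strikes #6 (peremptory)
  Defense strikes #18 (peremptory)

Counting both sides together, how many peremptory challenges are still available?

Prosecution allotment: 6 base + 1 × 4 alternates + 3 multi-party = 13. Defense allotment: 6 base + 1 × 4 alternates = 10.
Prosecution peremptories used: #24, #25, #10 — 3.
Defense peremptories used: #17, #6, #18 — 3 (for-cause on #5, #17, #10 don't count).
Remaining: (13 − 3) + (10 − 3) = 17.

17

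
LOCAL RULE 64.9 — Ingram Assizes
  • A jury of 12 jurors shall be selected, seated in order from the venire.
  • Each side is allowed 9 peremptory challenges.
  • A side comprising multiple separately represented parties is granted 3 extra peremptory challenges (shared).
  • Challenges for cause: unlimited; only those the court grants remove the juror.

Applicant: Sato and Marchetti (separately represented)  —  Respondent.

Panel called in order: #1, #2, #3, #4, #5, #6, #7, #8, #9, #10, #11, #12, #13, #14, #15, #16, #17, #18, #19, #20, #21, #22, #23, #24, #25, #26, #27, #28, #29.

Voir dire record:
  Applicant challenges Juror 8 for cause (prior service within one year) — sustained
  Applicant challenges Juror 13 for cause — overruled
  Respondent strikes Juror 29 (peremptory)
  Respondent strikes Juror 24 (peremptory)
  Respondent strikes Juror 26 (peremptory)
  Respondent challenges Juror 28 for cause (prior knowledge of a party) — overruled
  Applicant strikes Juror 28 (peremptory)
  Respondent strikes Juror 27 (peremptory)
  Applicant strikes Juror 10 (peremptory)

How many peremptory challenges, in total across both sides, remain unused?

15

Applicant allotment: 9 base + 3 multi-party = 12. Respondent allotment: 9.
Applicant peremptories used: #28, #10 — 2 (for-cause on #8, #13 don't count).
Respondent peremptories used: #29, #24, #26, #27 — 4 (the for-cause on #28 doesn't count).
Remaining: (12 − 2) + (9 − 4) = 15.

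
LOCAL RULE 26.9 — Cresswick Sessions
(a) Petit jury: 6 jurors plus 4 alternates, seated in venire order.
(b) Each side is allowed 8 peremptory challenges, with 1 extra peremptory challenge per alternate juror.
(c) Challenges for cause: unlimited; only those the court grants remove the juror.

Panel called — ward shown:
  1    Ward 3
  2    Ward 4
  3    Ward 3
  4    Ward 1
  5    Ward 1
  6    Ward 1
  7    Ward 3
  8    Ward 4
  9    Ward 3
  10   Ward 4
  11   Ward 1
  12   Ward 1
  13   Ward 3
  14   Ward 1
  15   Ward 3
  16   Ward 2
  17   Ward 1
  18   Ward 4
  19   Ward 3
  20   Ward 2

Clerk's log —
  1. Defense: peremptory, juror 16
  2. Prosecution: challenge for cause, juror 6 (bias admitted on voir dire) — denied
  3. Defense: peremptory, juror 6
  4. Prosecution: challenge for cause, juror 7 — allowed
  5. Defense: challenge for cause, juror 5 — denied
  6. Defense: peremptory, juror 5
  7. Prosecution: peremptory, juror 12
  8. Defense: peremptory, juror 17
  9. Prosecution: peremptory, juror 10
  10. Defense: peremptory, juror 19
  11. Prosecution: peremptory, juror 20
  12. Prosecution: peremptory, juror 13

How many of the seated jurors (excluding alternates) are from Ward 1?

Removed: #5, #6, #7, #10, #12, #13, #16, #17, #19, #20.
Seated jurors 1–6: #1, #2, #3, #4, #8, #9 (alternates #11, #14, #15, #18 not counted).
Of those, in Ward 1: #4 → 1.

1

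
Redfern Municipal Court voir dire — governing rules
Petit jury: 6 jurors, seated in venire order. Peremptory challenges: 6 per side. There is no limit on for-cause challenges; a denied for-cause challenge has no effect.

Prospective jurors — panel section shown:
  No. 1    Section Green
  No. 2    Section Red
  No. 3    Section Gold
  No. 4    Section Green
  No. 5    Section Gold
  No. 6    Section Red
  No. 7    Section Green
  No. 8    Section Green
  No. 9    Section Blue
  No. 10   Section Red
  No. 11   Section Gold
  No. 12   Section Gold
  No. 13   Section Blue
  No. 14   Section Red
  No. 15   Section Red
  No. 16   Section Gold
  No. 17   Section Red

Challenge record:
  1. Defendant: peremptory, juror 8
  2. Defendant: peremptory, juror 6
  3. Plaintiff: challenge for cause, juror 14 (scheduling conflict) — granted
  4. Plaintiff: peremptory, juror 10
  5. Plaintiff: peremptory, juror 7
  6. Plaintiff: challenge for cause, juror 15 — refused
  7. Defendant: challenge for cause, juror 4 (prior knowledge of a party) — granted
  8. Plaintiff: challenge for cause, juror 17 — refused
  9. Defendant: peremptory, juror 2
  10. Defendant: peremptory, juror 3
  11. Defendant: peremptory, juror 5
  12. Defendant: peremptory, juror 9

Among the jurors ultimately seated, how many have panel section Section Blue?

1

Removed: #2, #3, #4, #5, #6, #7, #8, #9, #10, #14.
Seated jurors 1–6: #1, #11, #12, #13, #15, #16.
Of those, in Section Blue: #13 → 1.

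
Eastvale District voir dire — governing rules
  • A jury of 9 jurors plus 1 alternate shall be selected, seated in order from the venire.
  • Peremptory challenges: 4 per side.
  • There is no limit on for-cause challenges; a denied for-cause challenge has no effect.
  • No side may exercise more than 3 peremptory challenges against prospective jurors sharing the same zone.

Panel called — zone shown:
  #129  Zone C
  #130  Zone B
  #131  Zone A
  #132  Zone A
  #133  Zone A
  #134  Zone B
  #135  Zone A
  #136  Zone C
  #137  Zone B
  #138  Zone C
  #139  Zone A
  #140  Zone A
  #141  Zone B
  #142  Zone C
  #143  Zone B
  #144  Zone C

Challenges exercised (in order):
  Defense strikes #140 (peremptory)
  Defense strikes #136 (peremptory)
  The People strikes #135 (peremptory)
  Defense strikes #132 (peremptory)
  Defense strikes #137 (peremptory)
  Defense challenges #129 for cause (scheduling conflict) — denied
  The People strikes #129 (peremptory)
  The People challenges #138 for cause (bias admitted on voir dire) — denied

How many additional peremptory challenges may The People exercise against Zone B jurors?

The People peremptories so far: #135, #129 — 2 of 4 used, 2 left overall.
Against Zone B: none yet — per-zone cap 3 leaves 3.
Binding limit: min(2, 3) = 2.

2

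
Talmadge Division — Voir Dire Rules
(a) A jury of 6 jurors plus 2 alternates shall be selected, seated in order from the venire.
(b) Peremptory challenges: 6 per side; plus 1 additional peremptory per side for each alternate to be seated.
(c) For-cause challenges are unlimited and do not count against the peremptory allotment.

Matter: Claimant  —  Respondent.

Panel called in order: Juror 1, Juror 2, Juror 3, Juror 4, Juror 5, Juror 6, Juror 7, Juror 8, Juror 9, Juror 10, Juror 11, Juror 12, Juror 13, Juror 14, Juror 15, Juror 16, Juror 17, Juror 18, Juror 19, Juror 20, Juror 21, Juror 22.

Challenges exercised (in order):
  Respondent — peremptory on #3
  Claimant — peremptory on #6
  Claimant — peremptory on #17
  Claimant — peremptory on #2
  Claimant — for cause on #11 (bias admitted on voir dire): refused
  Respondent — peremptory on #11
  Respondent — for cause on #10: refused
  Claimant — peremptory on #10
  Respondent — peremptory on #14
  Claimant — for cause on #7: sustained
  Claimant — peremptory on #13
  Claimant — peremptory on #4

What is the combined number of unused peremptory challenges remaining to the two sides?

Claimant allotment: 6 base + 1 × 2 alternates = 8. Respondent allotment: 6 base + 1 × 2 alternates = 8.
Claimant peremptories used: #6, #17, #2, #10, #13, #4 — 6 (for-cause on #11, #7 don't count).
Respondent peremptories used: #3, #11, #14 — 3 (the for-cause on #10 doesn't count).
Remaining: (8 − 6) + (8 − 3) = 7.

7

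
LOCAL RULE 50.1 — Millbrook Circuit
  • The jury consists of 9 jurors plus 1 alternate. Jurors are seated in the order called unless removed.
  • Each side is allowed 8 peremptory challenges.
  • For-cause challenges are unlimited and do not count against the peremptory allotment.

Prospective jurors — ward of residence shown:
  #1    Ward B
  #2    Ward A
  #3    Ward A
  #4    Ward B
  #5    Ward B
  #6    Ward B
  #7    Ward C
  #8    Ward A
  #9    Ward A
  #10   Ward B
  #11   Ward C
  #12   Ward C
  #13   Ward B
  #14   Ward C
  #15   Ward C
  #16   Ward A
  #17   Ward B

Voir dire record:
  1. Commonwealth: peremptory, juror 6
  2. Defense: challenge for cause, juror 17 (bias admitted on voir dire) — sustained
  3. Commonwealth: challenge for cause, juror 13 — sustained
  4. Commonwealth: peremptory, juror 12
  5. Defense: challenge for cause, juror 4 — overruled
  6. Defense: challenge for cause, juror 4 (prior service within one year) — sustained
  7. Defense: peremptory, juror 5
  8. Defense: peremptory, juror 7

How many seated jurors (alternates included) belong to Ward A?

5

Removed: #4, #5, #6, #7, #12, #13, #17.
Seated (10 incl. alternates): #1, #2, #3, #8, #9, #10, #11, #14, #15, #16.
Of those, in Ward A: #2, #3, #8, #9, #16 → 5.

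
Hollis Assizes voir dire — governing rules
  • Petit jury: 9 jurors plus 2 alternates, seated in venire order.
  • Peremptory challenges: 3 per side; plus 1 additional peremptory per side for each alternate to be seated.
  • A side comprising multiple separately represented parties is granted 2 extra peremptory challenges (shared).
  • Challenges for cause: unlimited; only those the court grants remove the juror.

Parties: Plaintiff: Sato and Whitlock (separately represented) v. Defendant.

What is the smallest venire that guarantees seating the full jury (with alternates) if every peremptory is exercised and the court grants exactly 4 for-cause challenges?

Seats to fill: 9 + 2 alternates = 11.
Peremptories — Plaintiff: 3 + 1×2 + 2 = 7; Defendant: 3 + 1×2 = 5; total 12.
For-cause removals: 4.
Minimum venire: 11 + 12 + 4 = 27.

27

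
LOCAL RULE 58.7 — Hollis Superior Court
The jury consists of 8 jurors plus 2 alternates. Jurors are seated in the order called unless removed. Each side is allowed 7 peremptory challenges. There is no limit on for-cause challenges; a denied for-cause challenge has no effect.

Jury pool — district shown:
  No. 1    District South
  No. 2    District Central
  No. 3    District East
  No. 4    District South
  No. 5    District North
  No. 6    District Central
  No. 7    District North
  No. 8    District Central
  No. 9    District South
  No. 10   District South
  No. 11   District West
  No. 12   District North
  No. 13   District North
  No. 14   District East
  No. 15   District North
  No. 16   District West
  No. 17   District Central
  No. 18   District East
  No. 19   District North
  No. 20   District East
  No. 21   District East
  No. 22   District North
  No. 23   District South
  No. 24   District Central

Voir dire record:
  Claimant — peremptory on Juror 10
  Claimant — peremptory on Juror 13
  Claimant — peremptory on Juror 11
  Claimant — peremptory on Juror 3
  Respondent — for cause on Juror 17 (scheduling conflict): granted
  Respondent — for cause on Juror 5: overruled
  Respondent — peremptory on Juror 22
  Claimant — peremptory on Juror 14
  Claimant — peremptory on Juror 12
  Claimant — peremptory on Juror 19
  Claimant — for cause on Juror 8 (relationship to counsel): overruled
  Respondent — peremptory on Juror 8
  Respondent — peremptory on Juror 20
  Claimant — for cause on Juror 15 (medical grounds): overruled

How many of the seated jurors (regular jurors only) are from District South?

3

Removed: #3, #8, #10, #11, #12, #13, #14, #17, #19, #20, #22.
Seated jurors 1–8: #1, #2, #4, #5, #6, #7, #9, #15 (alternates #16, #18 not counted).
Of those, in District South: #1, #4, #9 → 3.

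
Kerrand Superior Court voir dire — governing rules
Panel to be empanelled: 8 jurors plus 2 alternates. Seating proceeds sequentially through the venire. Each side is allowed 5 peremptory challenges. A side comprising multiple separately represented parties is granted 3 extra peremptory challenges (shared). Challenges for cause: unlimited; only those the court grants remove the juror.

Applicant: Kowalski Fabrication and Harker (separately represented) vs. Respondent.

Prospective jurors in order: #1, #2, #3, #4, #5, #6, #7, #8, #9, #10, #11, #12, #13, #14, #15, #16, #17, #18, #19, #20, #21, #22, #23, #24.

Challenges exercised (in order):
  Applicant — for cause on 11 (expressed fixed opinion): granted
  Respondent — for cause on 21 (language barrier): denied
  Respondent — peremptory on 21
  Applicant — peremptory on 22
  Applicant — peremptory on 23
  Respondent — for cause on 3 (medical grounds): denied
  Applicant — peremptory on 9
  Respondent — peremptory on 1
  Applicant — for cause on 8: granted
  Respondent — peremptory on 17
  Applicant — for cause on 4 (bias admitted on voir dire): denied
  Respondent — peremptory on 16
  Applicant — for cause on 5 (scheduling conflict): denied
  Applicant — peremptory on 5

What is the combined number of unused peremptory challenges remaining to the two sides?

5

Applicant allotment: 5 base + 3 multi-party = 8. Respondent allotment: 5.
Applicant peremptories used: #22, #23, #9, #5 — 4 (for-cause on #11, #8, #4, #5 don't count).
Respondent peremptories used: #21, #1, #17, #16 — 4 (for-cause on #21, #3 don't count).
Remaining: (8 − 4) + (5 − 4) = 5.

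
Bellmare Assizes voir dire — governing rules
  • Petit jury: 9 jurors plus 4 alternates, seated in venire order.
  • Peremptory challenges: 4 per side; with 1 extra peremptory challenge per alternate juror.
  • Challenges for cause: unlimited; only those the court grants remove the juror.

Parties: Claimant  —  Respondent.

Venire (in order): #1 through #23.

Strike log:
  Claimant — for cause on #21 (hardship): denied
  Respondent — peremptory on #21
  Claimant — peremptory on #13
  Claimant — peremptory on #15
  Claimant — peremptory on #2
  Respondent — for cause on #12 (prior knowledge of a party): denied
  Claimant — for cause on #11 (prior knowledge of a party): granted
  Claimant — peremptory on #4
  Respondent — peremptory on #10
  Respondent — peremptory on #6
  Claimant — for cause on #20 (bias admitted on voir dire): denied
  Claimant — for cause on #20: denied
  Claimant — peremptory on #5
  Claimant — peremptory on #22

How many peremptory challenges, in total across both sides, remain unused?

Claimant allotment: 4 base + 1 × 4 alternates = 8. Respondent allotment: 4 base + 1 × 4 alternates = 8.
Claimant peremptories used: #13, #15, #2, #4, #5, #22 — 6 (for-cause on #21, #11, #20, #20 don't count).
Respondent peremptories used: #21, #10, #6 — 3 (the for-cause on #12 doesn't count).
Remaining: (8 − 6) + (8 − 3) = 7.

7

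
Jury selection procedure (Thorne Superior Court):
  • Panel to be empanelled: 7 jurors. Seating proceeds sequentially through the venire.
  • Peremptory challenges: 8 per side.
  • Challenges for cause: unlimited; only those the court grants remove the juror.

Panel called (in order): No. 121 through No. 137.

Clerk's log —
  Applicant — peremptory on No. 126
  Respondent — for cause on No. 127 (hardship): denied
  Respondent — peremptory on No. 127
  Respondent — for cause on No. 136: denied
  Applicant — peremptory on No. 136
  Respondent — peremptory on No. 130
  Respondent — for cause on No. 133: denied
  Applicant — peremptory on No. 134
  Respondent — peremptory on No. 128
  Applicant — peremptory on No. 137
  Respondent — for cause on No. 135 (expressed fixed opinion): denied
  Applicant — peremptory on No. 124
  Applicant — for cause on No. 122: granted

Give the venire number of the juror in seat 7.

Removed: #122, #124, #126, #127, #128, #130, #134, #136, #137. (#133, #135 stay — for-cause denied.)
Seating in order: seats 1–7 → #121, #123, #125, #129, #131, #132, #133.
So seat 7 is #133.

133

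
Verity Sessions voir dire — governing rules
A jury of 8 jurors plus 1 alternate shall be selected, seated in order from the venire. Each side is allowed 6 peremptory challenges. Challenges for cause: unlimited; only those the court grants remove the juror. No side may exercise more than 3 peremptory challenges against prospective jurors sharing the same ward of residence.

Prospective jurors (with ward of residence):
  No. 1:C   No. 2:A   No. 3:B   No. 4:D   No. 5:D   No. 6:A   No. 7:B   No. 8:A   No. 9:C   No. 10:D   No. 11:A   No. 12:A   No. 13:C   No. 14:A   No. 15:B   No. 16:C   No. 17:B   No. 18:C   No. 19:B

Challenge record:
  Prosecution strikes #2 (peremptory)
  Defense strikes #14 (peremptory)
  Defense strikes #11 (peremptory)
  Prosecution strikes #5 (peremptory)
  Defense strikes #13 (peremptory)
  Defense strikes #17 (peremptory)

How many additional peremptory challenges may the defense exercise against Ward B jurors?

2

Defense peremptories so far: #14, #11, #13, #17 — 4 of 6 used, 2 left overall.
Against Ward B: #17 — 1 used; per-ward cap 3 leaves 2.
Binding limit: min(2, 2) = 2.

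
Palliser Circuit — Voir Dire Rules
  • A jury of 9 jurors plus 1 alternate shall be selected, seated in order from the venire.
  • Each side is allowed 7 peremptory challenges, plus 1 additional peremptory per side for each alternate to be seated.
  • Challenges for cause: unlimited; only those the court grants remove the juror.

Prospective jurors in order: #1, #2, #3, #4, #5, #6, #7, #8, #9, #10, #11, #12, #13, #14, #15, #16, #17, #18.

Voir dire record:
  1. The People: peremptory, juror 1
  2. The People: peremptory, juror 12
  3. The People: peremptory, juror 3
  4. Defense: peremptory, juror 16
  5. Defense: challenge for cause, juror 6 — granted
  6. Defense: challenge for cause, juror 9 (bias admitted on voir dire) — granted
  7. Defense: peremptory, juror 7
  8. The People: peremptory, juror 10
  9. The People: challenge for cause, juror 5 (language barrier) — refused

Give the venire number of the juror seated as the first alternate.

18

Removed: #1, #3, #6, #7, #9, #10, #12, #16. (#5 stays — for-cause denied.)
Filling seats in venire order through position 10: #2, #4, #5, #8, #11, #13, #14, #15, #17, #18.
So alternate 1 is #18.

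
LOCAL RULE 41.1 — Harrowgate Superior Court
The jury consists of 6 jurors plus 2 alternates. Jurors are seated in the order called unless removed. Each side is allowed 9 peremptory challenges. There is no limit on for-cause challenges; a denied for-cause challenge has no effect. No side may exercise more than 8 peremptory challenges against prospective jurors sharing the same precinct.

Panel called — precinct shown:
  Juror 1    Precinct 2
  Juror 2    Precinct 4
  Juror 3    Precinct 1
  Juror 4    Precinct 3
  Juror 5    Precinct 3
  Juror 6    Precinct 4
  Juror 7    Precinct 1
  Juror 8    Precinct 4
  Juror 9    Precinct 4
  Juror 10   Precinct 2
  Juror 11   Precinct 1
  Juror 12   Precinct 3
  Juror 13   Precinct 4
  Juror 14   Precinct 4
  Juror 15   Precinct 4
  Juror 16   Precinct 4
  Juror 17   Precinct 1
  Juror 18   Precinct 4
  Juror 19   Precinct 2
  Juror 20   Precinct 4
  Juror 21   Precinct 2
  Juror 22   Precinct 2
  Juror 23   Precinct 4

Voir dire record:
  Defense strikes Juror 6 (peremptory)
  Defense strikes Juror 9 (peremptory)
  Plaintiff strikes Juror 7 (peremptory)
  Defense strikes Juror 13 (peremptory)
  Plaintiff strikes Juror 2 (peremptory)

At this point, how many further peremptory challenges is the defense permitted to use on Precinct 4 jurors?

Defense peremptories so far: #6, #9, #13 — 3 of 9 used, 6 left overall.
Against Precinct 4: #6, #9, #13 — 3 used; per-precinct cap 8 leaves 5.
Binding limit: min(6, 5) = 5.

5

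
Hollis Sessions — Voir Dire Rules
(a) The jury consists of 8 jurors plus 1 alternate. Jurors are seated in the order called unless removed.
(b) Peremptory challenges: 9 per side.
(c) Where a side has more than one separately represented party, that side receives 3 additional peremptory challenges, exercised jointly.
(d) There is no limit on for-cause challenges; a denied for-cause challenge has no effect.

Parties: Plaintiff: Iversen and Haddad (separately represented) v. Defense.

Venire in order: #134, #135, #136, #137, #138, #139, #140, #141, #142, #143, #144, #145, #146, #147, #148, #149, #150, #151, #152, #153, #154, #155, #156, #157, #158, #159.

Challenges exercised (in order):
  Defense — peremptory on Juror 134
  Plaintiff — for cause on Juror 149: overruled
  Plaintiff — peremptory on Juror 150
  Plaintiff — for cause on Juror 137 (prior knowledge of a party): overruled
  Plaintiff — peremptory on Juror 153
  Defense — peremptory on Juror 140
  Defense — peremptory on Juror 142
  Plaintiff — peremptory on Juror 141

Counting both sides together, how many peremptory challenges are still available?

15

Plaintiff allotment: 9 base + 3 multi-party = 12. Defense allotment: 9.
Plaintiff peremptories used: #150, #153, #141 — 3 (for-cause on #149, #137 don't count).
Defense peremptories used: #134, #140, #142 — 3.
Remaining: (12 − 3) + (9 − 3) = 15.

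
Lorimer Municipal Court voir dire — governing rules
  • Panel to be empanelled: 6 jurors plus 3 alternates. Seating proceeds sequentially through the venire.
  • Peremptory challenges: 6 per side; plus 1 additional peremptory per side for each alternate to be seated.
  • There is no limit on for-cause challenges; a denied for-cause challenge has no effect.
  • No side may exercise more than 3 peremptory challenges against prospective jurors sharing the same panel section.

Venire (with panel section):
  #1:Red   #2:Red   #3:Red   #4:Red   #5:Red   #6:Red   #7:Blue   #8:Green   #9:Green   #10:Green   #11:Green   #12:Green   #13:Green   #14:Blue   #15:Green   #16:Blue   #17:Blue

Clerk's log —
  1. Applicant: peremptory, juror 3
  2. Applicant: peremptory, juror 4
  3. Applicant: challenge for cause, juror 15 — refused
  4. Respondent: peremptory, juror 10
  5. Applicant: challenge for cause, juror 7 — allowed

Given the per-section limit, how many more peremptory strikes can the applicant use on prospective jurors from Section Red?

1

Applicant peremptories so far: #3, #4 — 2 of 9 used, 7 left overall.
Against Section Red: #3, #4 — 2 used; per-section cap 3 leaves 1.
Binding limit: min(7, 1) = 1.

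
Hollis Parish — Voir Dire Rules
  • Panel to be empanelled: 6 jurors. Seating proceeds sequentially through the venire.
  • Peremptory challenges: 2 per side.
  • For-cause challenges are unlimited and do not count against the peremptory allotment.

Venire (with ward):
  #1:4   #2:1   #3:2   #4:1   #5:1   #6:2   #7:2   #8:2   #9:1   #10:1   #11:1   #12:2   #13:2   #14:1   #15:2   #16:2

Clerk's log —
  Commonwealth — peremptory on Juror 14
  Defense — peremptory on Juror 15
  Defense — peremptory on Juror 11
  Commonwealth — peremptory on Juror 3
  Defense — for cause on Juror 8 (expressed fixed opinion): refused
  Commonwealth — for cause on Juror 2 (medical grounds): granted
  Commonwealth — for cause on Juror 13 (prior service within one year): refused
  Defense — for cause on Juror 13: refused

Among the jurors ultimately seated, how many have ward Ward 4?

1

Removed: #2, #3, #11, #14, #15.
Seated jurors 1–6: #1, #4, #5, #6, #7, #8.
Of those, in Ward 4: #1 → 1.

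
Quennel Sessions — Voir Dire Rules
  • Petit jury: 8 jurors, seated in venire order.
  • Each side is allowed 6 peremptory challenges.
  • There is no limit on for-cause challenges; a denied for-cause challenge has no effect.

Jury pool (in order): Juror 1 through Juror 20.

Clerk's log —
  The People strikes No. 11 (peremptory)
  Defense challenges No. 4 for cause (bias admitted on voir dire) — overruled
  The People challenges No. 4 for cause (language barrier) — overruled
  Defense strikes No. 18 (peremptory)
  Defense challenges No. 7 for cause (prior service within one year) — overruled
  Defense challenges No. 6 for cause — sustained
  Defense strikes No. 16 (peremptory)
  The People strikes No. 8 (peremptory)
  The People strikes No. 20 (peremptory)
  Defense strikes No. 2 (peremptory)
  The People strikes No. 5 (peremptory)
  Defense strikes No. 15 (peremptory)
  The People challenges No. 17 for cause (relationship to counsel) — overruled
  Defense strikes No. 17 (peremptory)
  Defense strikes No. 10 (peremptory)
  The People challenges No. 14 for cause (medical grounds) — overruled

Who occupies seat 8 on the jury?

14

Removed: #2, #5, #6, #8, #10, #11, #15, #16, #17, #18, #20. (#4, #7, #14 stay — for-cause denied.)
Seating in order: seats 1–8 → #1, #3, #4, #7, #9, #12, #13, #14.
So seat 8 is #14.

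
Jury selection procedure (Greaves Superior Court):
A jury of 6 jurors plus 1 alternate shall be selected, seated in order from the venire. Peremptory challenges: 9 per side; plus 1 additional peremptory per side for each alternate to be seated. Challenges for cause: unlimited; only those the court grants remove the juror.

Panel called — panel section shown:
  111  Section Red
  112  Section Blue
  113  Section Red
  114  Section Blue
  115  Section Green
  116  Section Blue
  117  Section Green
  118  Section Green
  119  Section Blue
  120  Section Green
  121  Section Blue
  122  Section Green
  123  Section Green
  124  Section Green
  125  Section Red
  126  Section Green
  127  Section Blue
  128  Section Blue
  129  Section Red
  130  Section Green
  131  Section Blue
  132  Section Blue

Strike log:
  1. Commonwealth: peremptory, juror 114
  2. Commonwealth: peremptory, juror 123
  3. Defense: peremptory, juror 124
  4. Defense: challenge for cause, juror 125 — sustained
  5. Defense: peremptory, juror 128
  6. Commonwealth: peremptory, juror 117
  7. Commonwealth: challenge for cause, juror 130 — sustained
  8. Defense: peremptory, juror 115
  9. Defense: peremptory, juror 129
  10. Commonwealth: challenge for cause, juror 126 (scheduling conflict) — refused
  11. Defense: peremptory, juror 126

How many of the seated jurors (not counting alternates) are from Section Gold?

0

Removed: #114, #115, #117, #123, #124, #125, #126, #128, #129, #130.
Seated jurors 1–6: #111, #112, #113, #116, #118, #119 (alternates #120 not counted).
None of those are in Section Gold → 0.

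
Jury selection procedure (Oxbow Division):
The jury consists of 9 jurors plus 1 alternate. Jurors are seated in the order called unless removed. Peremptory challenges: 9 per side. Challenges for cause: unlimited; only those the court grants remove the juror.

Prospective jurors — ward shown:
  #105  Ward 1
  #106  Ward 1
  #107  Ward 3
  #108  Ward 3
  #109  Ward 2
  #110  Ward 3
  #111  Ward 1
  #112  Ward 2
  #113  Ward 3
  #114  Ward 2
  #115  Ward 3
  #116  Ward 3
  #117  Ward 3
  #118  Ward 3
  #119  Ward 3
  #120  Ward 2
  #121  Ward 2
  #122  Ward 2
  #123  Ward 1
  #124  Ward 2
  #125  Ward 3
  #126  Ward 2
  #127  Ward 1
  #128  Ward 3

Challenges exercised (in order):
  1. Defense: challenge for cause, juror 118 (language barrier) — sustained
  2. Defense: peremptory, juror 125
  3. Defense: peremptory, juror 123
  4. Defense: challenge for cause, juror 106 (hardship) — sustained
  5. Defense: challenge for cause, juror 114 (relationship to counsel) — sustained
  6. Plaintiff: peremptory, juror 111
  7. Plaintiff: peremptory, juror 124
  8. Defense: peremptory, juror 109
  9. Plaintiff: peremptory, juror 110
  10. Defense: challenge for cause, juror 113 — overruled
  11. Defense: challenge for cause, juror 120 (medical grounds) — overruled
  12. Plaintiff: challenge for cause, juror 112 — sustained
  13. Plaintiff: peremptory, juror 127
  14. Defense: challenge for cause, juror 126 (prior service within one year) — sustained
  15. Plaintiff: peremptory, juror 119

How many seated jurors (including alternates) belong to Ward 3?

Removed: #106, #109, #110, #111, #112, #114, #118, #119, #123, #124, #125, #126, #127.
Seated (10 incl. alternates): #105, #107, #108, #113, #115, #116, #117, #120, #121, #122.
Of those, in Ward 3: #107, #108, #113, #115, #116, #117 → 6.

6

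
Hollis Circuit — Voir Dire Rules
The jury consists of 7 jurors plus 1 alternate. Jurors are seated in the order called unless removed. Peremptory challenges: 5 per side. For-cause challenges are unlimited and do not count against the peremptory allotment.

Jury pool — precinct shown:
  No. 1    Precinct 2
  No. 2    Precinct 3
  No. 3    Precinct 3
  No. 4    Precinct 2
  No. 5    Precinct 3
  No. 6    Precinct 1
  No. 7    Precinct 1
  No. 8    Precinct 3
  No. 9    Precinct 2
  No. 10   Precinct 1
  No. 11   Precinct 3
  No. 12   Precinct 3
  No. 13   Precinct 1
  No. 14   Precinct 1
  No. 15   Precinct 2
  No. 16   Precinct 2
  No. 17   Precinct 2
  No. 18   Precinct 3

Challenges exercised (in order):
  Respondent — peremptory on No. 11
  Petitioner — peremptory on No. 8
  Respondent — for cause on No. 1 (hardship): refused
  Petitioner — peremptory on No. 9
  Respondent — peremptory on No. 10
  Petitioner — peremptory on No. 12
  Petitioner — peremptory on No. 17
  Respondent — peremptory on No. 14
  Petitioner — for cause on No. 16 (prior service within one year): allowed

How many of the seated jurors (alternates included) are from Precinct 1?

3

Removed: #8, #9, #10, #11, #12, #14, #16, #17.
Seated (8 incl. alternates): #1, #2, #3, #4, #5, #6, #7, #13.
Of those, in Precinct 1: #6, #7, #13 → 3.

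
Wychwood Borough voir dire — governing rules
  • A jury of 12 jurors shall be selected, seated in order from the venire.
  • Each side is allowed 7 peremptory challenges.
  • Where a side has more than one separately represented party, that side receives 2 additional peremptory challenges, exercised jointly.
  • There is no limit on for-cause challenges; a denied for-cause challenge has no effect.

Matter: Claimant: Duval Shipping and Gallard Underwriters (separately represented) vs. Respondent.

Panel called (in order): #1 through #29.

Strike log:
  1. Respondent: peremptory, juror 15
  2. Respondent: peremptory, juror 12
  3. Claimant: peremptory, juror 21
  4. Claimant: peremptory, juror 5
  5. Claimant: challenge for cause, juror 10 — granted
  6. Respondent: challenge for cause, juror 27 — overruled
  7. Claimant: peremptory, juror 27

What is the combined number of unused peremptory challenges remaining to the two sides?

11

Claimant allotment: 7 base + 2 multi-party = 9. Respondent allotment: 7.
Claimant peremptories used: #21, #5, #27 — 3 (the for-cause on #10 doesn't count).
Respondent peremptories used: #15, #12 — 2 (the for-cause on #27 doesn't count).
Remaining: (9 − 3) + (7 − 2) = 11.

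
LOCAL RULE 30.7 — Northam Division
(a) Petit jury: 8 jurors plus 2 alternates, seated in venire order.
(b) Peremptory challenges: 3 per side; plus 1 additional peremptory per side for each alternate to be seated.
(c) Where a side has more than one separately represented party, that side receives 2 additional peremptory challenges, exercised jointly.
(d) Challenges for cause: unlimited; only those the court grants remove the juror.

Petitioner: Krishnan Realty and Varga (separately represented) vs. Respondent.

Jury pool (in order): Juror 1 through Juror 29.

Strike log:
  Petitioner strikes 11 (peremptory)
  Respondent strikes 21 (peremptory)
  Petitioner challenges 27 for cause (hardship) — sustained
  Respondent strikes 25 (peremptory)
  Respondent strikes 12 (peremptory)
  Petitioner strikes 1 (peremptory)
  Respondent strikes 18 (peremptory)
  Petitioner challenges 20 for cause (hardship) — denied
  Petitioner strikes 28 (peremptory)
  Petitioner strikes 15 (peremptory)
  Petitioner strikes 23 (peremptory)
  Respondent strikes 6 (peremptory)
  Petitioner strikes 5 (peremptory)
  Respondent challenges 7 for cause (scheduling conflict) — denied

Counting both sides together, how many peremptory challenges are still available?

Petitioner allotment: 3 base + 1 × 2 alternates + 2 multi-party = 7. Respondent allotment: 3 base + 1 × 2 alternates = 5.
Petitioner peremptories used: #11, #1, #28, #15, #23, #5 — 6 (for-cause on #27, #20 don't count).
Respondent peremptories used: #21, #25, #12, #18, #6 — 5 (the for-cause on #7 doesn't count).
Remaining: (7 − 6) + (5 − 5) = 1.

1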